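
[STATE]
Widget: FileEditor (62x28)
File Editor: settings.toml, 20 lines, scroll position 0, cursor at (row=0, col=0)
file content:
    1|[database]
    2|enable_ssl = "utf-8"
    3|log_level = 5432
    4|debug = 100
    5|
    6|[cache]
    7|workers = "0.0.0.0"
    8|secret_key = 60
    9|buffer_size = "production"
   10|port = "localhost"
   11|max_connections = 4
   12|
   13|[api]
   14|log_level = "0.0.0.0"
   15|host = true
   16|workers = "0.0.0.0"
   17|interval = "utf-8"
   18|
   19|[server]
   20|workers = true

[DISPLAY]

█database]                                                   ▲
enable_ssl = "utf-8"                                         █
log_level = 5432                                             ░
debug = 100                                                  ░
                                                             ░
[cache]                                                      ░
workers = "0.0.0.0"                                          ░
secret_key = 60                                              ░
buffer_size = "production"                                   ░
port = "localhost"                                           ░
max_connections = 4                                          ░
                                                             ░
[api]                                                        ░
log_level = "0.0.0.0"                                        ░
host = true                                                  ░
workers = "0.0.0.0"                                          ░
interval = "utf-8"                                           ░
                                                             ░
[server]                                                     ░
workers = true                                               ░
                                                             ░
                                                             ░
                                                             ░
                                                             ░
                                                             ░
                                                             ░
                                                             ░
                                                             ▼


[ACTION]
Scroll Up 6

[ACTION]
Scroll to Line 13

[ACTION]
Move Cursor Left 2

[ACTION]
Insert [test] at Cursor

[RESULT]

test█database]                                               ▲
enable_ssl = "utf-8"                                         █
log_level = 5432                                             ░
debug = 100                                                  ░
                                                             ░
[cache]                                                      ░
workers = "0.0.0.0"                                          ░
secret_key = 60                                              ░
buffer_size = "production"                                   ░
port = "localhost"                                           ░
max_connections = 4                                          ░
                                                             ░
[api]                                                        ░
log_level = "0.0.0.0"                                        ░
host = true                                                  ░
workers = "0.0.0.0"                                          ░
interval = "utf-8"                                           ░
                                                             ░
[server]                                                     ░
workers = true                                               ░
                                                             ░
                                                             ░
                                                             ░
                                                             ░
                                                             ░
                                                             ░
                                                             ░
                                                             ▼


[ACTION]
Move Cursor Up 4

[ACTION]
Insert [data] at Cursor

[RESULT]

testdata█database]                                           ▲
enable_ssl = "utf-8"                                         █
log_level = 5432                                             ░
debug = 100                                                  ░
                                                             ░
[cache]                                                      ░
workers = "0.0.0.0"                                          ░
secret_key = 60                                              ░
buffer_size = "production"                                   ░
port = "localhost"                                           ░
max_connections = 4                                          ░
                                                             ░
[api]                                                        ░
log_level = "0.0.0.0"                                        ░
host = true                                                  ░
workers = "0.0.0.0"                                          ░
interval = "utf-8"                                           ░
                                                             ░
[server]                                                     ░
workers = true                                               ░
                                                             ░
                                                             ░
                                                             ░
                                                             ░
                                                             ░
                                                             ░
                                                             ░
                                                             ▼


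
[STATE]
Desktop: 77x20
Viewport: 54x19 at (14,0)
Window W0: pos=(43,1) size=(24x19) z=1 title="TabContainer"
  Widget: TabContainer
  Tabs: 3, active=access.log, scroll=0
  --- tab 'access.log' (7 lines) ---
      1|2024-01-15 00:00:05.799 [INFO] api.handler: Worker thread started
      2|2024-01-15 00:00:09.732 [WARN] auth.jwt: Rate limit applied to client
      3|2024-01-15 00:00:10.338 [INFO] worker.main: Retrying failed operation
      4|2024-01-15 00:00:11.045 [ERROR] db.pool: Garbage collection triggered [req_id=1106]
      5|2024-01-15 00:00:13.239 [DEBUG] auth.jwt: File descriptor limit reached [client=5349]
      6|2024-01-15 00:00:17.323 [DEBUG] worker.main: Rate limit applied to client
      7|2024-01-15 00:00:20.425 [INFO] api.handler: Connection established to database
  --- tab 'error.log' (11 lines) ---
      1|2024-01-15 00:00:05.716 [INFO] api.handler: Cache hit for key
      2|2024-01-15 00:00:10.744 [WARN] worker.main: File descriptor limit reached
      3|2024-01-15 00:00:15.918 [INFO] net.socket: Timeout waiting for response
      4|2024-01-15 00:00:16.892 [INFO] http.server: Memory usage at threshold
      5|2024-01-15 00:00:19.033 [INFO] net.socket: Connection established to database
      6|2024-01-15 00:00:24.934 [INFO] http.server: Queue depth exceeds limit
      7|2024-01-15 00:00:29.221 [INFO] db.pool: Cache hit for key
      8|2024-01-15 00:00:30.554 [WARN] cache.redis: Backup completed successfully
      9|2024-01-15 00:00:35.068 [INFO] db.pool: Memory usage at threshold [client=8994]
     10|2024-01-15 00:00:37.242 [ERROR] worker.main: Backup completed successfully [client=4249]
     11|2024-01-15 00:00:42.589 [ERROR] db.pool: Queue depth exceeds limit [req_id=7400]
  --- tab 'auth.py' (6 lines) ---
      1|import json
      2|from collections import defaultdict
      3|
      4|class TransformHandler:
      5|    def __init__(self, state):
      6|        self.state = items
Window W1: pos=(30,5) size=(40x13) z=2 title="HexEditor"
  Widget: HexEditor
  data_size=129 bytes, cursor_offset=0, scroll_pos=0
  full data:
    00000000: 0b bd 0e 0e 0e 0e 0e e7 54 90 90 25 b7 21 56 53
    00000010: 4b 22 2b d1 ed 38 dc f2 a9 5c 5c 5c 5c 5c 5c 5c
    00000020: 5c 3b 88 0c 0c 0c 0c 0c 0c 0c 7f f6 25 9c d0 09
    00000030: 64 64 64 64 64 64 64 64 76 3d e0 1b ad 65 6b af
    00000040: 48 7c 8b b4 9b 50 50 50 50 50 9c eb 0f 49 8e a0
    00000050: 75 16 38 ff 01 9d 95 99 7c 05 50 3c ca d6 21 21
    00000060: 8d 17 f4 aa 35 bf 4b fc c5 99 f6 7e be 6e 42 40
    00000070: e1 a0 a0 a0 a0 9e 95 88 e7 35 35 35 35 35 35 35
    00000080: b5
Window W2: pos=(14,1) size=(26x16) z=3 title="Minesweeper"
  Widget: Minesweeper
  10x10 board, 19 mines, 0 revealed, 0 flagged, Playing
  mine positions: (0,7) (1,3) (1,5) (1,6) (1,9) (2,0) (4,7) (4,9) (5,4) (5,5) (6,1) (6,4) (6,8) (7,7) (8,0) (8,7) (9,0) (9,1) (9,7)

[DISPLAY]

                                                      
┏━━━━━━━━━━━━━━━━━━━━━━━━┓   ┏━━━━━━━━━━━━━━━━━━━━━━┓ 
┃ Minesweeper            ┃   ┃ TabContainer         ┃ 
┠────────────────────────┨   ┠──────────────────────┨ 
┃■■■■■■■■■■              ┃   ┃[access.log]│ error.lo┃ 
┃■■■■■■■■■■              ┃━━━━━━━━━━━━━━━━━━━━━━━━━━━━
┃■■■■■■■■■■              ┃r                           
┃■■■■■■■■■■              ┃────────────────────────────
┃■■■■■■■■■■              ┃ 0B bd 0e 0e 0e 0e 0e e7  54
┃■■■■■■■■■■              ┃ 4b 22 2b d1 ed 38 dc f2  a9
┃■■■■■■■■■■              ┃ 5c 3b 88 0c 0c 0c 0c 0c  0c
┃■■■■■■■■■■              ┃ 64 64 64 64 64 64 64 64  76
┃■■■■■■■■■■              ┃ 48 7c 8b b4 9b 50 50 50  50
┃■■■■■■■■■■              ┃ 75 16 38 ff 01 9d 95 99  7c
┃                        ┃ 8d 17 f4 aa 35 bf 4b fc  c5
┃                        ┃ e1 a0 a0 a0 a0 9e 95 88  e7
┗━━━━━━━━━━━━━━━━━━━━━━━━┛ b5                         
                ┗━━━━━━━━━━━━━━━━━━━━━━━━━━━━━━━━━━━━━
                             ┃                      ┃ 


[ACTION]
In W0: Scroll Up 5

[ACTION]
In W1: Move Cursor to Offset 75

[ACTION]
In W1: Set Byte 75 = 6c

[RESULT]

                                                      
┏━━━━━━━━━━━━━━━━━━━━━━━━┓   ┏━━━━━━━━━━━━━━━━━━━━━━┓ 
┃ Minesweeper            ┃   ┃ TabContainer         ┃ 
┠────────────────────────┨   ┠──────────────────────┨ 
┃■■■■■■■■■■              ┃   ┃[access.log]│ error.lo┃ 
┃■■■■■■■■■■              ┃━━━━━━━━━━━━━━━━━━━━━━━━━━━━
┃■■■■■■■■■■              ┃r                           
┃■■■■■■■■■■              ┃────────────────────────────
┃■■■■■■■■■■              ┃ 0b bd 0e 0e 0e 0e 0e e7  54
┃■■■■■■■■■■              ┃ 4b 22 2b d1 ed 38 dc f2  a9
┃■■■■■■■■■■              ┃ 5c 3b 88 0c 0c 0c 0c 0c  0c
┃■■■■■■■■■■              ┃ 64 64 64 64 64 64 64 64  76
┃■■■■■■■■■■              ┃ 48 7c 8b b4 9b 50 50 50  50
┃■■■■■■■■■■              ┃ 75 16 38 ff 01 9d 95 99  7c
┃                        ┃ 8d 17 f4 aa 35 bf 4b fc  c5
┃                        ┃ e1 a0 a0 a0 a0 9e 95 88  e7
┗━━━━━━━━━━━━━━━━━━━━━━━━┛ b5                         
                ┗━━━━━━━━━━━━━━━━━━━━━━━━━━━━━━━━━━━━━
                             ┃                      ┃ 


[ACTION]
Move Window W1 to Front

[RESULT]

                                                      
┏━━━━━━━━━━━━━━━━━━━━━━━━┓   ┏━━━━━━━━━━━━━━━━━━━━━━┓ 
┃ Minesweeper            ┃   ┃ TabContainer         ┃ 
┠────────────────────────┨   ┠──────────────────────┨ 
┃■■■■■■■■■■              ┃   ┃[access.log]│ error.lo┃ 
┃■■■■■■■■■■     ┏━━━━━━━━━━━━━━━━━━━━━━━━━━━━━━━━━━━━━
┃■■■■■■■■■■     ┃ HexEditor                           
┃■■■■■■■■■■     ┠─────────────────────────────────────
┃■■■■■■■■■■     ┃00000000  0b bd 0e 0e 0e 0e 0e e7  54
┃■■■■■■■■■■     ┃00000010  4b 22 2b d1 ed 38 dc f2  a9
┃■■■■■■■■■■     ┃00000020  5c 3b 88 0c 0c 0c 0c 0c  0c
┃■■■■■■■■■■     ┃00000030  64 64 64 64 64 64 64 64  76
┃■■■■■■■■■■     ┃00000040  48 7c 8b b4 9b 50 50 50  50
┃■■■■■■■■■■     ┃00000050  75 16 38 ff 01 9d 95 99  7c
┃               ┃00000060  8d 17 f4 aa 35 bf 4b fc  c5
┃               ┃00000070  e1 a0 a0 a0 a0 9e 95 88  e7
┗━━━━━━━━━━━━━━━┃00000080  b5                         
                ┗━━━━━━━━━━━━━━━━━━━━━━━━━━━━━━━━━━━━━
                             ┃                      ┃ 


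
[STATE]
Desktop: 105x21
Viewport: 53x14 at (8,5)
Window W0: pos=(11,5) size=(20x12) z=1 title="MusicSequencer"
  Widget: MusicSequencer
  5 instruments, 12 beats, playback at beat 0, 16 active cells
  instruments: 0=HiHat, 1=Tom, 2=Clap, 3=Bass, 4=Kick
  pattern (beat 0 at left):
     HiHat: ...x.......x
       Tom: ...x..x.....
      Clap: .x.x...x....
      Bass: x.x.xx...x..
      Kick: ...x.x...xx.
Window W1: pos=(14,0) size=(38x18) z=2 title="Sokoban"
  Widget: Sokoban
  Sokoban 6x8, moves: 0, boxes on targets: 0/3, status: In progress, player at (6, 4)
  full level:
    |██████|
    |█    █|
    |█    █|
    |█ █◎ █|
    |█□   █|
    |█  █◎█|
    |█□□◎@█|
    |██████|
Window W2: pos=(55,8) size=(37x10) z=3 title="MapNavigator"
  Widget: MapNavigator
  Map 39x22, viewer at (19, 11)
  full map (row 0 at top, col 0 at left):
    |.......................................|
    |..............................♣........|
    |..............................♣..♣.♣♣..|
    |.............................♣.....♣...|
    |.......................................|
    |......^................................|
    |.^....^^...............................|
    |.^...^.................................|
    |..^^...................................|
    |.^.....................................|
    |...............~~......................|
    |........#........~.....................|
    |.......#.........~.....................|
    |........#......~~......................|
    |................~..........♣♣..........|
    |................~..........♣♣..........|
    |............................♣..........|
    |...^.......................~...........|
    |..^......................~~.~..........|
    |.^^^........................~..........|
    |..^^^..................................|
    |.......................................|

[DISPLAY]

   ┏━━┃█    █                              ┃         
   ┃ M┃█ █◎ █                              ┃         
   ┠──┃█□   █                              ┃         
   ┃  ┃█  █◎█                              ┃   ┏━━━━━
   ┃ H┃█□□◎@█                              ┃   ┃ MapN
   ┃  ┃██████                              ┃   ┠─────
   ┃  ┃Moves: 0  0/3                       ┃   ┃^^...
   ┃  ┃                                    ┃   ┃.....
   ┃  ┃                                    ┃   ┃.....
   ┃  ┃                                    ┃   ┃.....
   ┃  ┃                                    ┃   ┃.....
   ┗━━┃                                    ┃   ┃.....
      ┗━━━━━━━━━━━━━━━━━━━━━━━━━━━━━━━━━━━━┛   ┗━━━━━
                                                     


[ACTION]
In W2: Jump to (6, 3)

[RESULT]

   ┏━━┃█    █                              ┃         
   ┃ M┃█ █◎ █                              ┃         
   ┠──┃█□   █                              ┃         
   ┃  ┃█  █◎█                              ┃   ┏━━━━━
   ┃ H┃█□□◎@█                              ┃   ┃ MapN
   ┃  ┃██████                              ┃   ┠─────
   ┃  ┃Moves: 0  0/3                       ┃   ┃     
   ┃  ┃                                    ┃   ┃     
   ┃  ┃                                    ┃   ┃     
   ┃  ┃                                    ┃   ┃     
   ┃  ┃                                    ┃   ┃     
   ┗━━┃                                    ┃   ┃     
      ┗━━━━━━━━━━━━━━━━━━━━━━━━━━━━━━━━━━━━┛   ┗━━━━━
                                                     


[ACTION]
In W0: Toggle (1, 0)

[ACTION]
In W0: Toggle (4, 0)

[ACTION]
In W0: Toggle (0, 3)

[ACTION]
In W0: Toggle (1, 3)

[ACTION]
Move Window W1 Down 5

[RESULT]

   ┏━━┠────────────────────────────────────┨         
   ┃ M┃██████                              ┃         
   ┠──┃█    █                              ┃         
   ┃  ┃█    █                              ┃   ┏━━━━━
   ┃ H┃█ █◎ █                              ┃   ┃ MapN
   ┃  ┃█□   █                              ┃   ┠─────
   ┃  ┃█  █◎█                              ┃   ┃     
   ┃  ┃█□□◎@█                              ┃   ┃     
   ┃  ┃██████                              ┃   ┃     
   ┃  ┃Moves: 0  0/3                       ┃   ┃     
   ┃  ┃                                    ┃   ┃     
   ┗━━┃                                    ┃   ┃     
      ┃                                    ┃   ┗━━━━━
      ┃                                    ┃         


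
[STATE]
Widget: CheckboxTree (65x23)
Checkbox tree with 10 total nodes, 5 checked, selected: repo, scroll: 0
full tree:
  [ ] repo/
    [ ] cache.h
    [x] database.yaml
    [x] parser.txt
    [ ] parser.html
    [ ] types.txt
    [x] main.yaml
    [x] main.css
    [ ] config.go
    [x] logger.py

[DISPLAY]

>[-] repo/                                                       
   [ ] cache.h                                                   
   [x] database.yaml                                             
   [x] parser.txt                                                
   [ ] parser.html                                               
   [ ] types.txt                                                 
   [x] main.yaml                                                 
   [x] main.css                                                  
   [ ] config.go                                                 
   [x] logger.py                                                 
                                                                 
                                                                 
                                                                 
                                                                 
                                                                 
                                                                 
                                                                 
                                                                 
                                                                 
                                                                 
                                                                 
                                                                 
                                                                 


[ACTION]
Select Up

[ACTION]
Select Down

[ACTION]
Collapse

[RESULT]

 [-] repo/                                                       
>  [ ] cache.h                                                   
   [x] database.yaml                                             
   [x] parser.txt                                                
   [ ] parser.html                                               
   [ ] types.txt                                                 
   [x] main.yaml                                                 
   [x] main.css                                                  
   [ ] config.go                                                 
   [x] logger.py                                                 
                                                                 
                                                                 
                                                                 
                                                                 
                                                                 
                                                                 
                                                                 
                                                                 
                                                                 
                                                                 
                                                                 
                                                                 
                                                                 


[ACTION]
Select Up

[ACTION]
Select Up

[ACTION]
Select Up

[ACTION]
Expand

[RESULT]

>[-] repo/                                                       
   [ ] cache.h                                                   
   [x] database.yaml                                             
   [x] parser.txt                                                
   [ ] parser.html                                               
   [ ] types.txt                                                 
   [x] main.yaml                                                 
   [x] main.css                                                  
   [ ] config.go                                                 
   [x] logger.py                                                 
                                                                 
                                                                 
                                                                 
                                                                 
                                                                 
                                                                 
                                                                 
                                                                 
                                                                 
                                                                 
                                                                 
                                                                 
                                                                 


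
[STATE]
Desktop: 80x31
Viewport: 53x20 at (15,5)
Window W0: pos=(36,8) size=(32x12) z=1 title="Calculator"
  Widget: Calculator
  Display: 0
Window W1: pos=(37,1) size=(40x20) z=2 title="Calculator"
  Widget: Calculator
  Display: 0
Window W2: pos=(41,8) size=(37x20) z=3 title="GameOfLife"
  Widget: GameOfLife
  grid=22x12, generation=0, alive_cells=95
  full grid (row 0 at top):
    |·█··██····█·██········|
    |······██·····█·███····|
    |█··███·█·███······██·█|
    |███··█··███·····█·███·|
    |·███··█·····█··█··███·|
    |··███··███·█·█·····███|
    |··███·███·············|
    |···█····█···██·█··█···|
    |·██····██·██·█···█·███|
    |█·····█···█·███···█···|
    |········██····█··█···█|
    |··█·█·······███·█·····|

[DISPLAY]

                      ┃┌───┬───┬───┬───┐             
                      ┃│ 7 │ 8 │ 9 │ ÷ │             
                      ┃├───┼───┼───┼───┤             
                     ┏┃│ 4┏━━━━━━━━━━━━━━━━━━━━━━━━━━
                     ┃┃├──┃ GameOfLife               
                     ┠┃│ 1┠──────────────────────────
                     ┃┃├──┃Gen: 0                    
                     ┃┃│ 0┃·█··██····█·██········    
                     ┃┃├──┃······██·····█·███····    
                     ┃┃│ C┃█··███·█·███······██·█    
                     ┃┃└──┃███··█··███·····█·███·    
                     ┃┃   ┃·███··█·····█··█··███·    
                     ┃┃   ┃··███··███·█·█·····███    
                     ┃┃   ┃··███·███·············    
                     ┗┃   ┃···█····█···██·█··█···    
                      ┗━━━┃·██····██·██·█···█·███    
                          ┃█·····█···█·███···█···    
                          ┃········██····█··█···█    
                          ┃··█·█·······███·█·····    
                          ┃                          


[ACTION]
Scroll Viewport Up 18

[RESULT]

                                                     
                      ┏━━━━━━━━━━━━━━━━━━━━━━━━━━━━━━
                      ┃ Calculator                   
                      ┠──────────────────────────────
                      ┃                              
                      ┃┌───┬───┬───┬───┐             
                      ┃│ 7 │ 8 │ 9 │ ÷ │             
                      ┃├───┼───┼───┼───┤             
                     ┏┃│ 4┏━━━━━━━━━━━━━━━━━━━━━━━━━━
                     ┃┃├──┃ GameOfLife               
                     ┠┃│ 1┠──────────────────────────
                     ┃┃├──┃Gen: 0                    
                     ┃┃│ 0┃·█··██····█·██········    
                     ┃┃├──┃······██·····█·███····    
                     ┃┃│ C┃█··███·█·███······██·█    
                     ┃┃└──┃███··█··███·····█·███·    
                     ┃┃   ┃·███··█·····█··█··███·    
                     ┃┃   ┃··███··███·█·█·····███    
                     ┃┃   ┃··███·███·············    
                     ┗┃   ┃···█····█···██·█··█···    


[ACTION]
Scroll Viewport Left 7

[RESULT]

                                                     
                             ┏━━━━━━━━━━━━━━━━━━━━━━━
                             ┃ Calculator            
                             ┠───────────────────────
                             ┃                       
                             ┃┌───┬───┬───┬───┐      
                             ┃│ 7 │ 8 │ 9 │ ÷ │      
                             ┃├───┼───┼───┼───┤      
                            ┏┃│ 4┏━━━━━━━━━━━━━━━━━━━
                            ┃┃├──┃ GameOfLife        
                            ┠┃│ 1┠───────────────────
                            ┃┃├──┃Gen: 0             
                            ┃┃│ 0┃·█··██····█·██·····
                            ┃┃├──┃······██·····█·███·
                            ┃┃│ C┃█··███·█·███······█
                            ┃┃└──┃███··█··███·····█·█
                            ┃┃   ┃·███··█·····█··█··█
                            ┃┃   ┃··███··███·█·█·····
                            ┃┃   ┃··███·███··········
                            ┗┃   ┃···█····█···██·█··█


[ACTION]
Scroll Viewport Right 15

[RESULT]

                                                     
              ┏━━━━━━━━━━━━━━━━━━━━━━━━━━━━━━━━━━━━━━
              ┃ Calculator                           
              ┠──────────────────────────────────────
              ┃                                     0
              ┃┌───┬───┬───┬───┐                     
              ┃│ 7 │ 8 │ 9 │ ÷ │                     
              ┃├───┼───┼───┼───┤                     
             ┏┃│ 4┏━━━━━━━━━━━━━━━━━━━━━━━━━━━━━━━━━━
             ┃┃├──┃ GameOfLife                       
             ┠┃│ 1┠──────────────────────────────────
             ┃┃├──┃Gen: 0                            
             ┃┃│ 0┃·█··██····█·██········            
             ┃┃├──┃······██·····█·███····            
             ┃┃│ C┃█··███·█·███······██·█            
             ┃┃└──┃███··█··███·····█·███·            
             ┃┃   ┃·███··█·····█··█··███·            
             ┃┃   ┃··███··███·█·█·····███            
             ┃┃   ┃··███·███·············            
             ┗┃   ┃···█····█···██·█··█···            


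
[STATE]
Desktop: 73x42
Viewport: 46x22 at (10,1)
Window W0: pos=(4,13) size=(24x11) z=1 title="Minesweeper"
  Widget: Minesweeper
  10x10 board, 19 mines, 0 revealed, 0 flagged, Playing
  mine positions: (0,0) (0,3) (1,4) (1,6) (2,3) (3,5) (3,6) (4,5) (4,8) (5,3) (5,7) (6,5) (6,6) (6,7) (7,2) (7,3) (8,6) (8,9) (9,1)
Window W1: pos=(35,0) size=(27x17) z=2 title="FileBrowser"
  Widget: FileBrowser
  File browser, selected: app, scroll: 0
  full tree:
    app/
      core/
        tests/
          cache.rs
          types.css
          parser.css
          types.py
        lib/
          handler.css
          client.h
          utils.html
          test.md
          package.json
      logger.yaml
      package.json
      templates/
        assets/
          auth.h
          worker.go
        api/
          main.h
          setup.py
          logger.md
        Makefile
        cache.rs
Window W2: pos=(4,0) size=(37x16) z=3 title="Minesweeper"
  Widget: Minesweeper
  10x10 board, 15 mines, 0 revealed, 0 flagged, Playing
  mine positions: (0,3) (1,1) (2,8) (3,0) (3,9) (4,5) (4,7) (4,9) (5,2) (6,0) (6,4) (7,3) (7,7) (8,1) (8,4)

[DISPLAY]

sweeper                       ┃Browser        
──────────────────────────────┨───────────────
■■■■■                         ┃ app/          
■■■■■                         ┃+] core/       
■■■■■                         ┃ogger.yaml     
■■■■■                         ┃ackage.json    
■■■■■                         ┃+] templates/  
■■■■■                         ┃               
■■■■■                         ┃               
■■■■■                         ┃               
■■■■■                         ┃               
■■■■■                         ┃               
                              ┃               
                              ┃               
━━━━━━━━━━━━━━━━━━━━━━━━━━━━━━┛               
■■■■■            ┃       ┗━━━━━━━━━━━━━━━━━━━━
■■■■■            ┃                            
■■■■■            ┃                            
■■■■■            ┃                            
■■■■■            ┃                            
■■■■■            ┃                            
■■■■■            ┃                            


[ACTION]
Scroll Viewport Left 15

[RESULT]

    ┃ Minesweeper                       ┃Brows
    ┠───────────────────────────────────┨─────
    ┃■■■■■■■■■■                         ┃ app/
    ┃■■■■■■■■■■                         ┃+] co
    ┃■■■■■■■■■■                         ┃ogger
    ┃■■■■■■■■■■                         ┃ackag
    ┃■■■■■■■■■■                         ┃+] te
    ┃■■■■■■■■■■                         ┃     
    ┃■■■■■■■■■■                         ┃     
    ┃■■■■■■■■■■                         ┃     
    ┃■■■■■■■■■■                         ┃     
    ┃■■■■■■■■■■                         ┃     
    ┃                                   ┃     
    ┃                                   ┃     
    ┗━━━━━━━━━━━━━━━━━━━━━━━━━━━━━━━━━━━┛     
    ┃■■■■■■■■■■            ┃       ┗━━━━━━━━━━
    ┃■■■■■■■■■■            ┃                  
    ┃■■■■■■■■■■            ┃                  
    ┃■■■■■■■■■■            ┃                  
    ┃■■■■■■■■■■            ┃                  
    ┃■■■■■■■■■■            ┃                  
    ┃■■■■■■■■■■            ┃                  


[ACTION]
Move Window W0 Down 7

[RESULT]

    ┃ Minesweeper                       ┃Brows
    ┠───────────────────────────────────┨─────
    ┃■■■■■■■■■■                         ┃ app/
    ┃■■■■■■■■■■                         ┃+] co
    ┃■■■■■■■■■■                         ┃ogger
    ┃■■■■■■■■■■                         ┃ackag
    ┃■■■■■■■■■■                         ┃+] te
    ┃■■■■■■■■■■                         ┃     
    ┃■■■■■■■■■■                         ┃     
    ┃■■■■■■■■■■                         ┃     
    ┃■■■■■■■■■■                         ┃     
    ┃■■■■■■■■■■                         ┃     
    ┃                                   ┃     
    ┃                                   ┃     
    ┗━━━━━━━━━━━━━━━━━━━━━━━━━━━━━━━━━━━┛     
                                   ┗━━━━━━━━━━
                                              
                                              
                                              
    ┏━━━━━━━━━━━━━━━━━━━━━━┓                  
    ┃ Minesweeper          ┃                  
    ┠──────────────────────┨                  


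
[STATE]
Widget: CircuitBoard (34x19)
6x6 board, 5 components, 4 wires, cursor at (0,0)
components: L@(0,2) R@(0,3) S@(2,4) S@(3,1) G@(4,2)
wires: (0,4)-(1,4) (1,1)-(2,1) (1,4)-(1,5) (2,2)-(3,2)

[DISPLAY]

   0 1 2 3 4 5                    
0  [.]      L   R   ·             
                    │             
1       ·           · ─ ·         
        │                         
2       ·   ·       S             
            │                     
3       S   ·                     
                                  
4           G                     
                                  
5                                 
Cursor: (0,0)                     
                                  
                                  
                                  
                                  
                                  
                                  


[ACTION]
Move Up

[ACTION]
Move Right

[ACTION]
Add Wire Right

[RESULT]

   0 1 2 3 4 5                    
0      [.]─ L   R   ·             
                    │             
1       ·           · ─ ·         
        │                         
2       ·   ·       S             
            │                     
3       S   ·                     
                                  
4           G                     
                                  
5                                 
Cursor: (0,1)                     
                                  
                                  
                                  
                                  
                                  
                                  


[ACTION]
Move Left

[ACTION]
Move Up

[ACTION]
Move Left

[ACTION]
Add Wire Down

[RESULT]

   0 1 2 3 4 5                    
0  [.]  · ─ L   R   ·             
    │               │             
1   ·   ·           · ─ ·         
        │                         
2       ·   ·       S             
            │                     
3       S   ·                     
                                  
4           G                     
                                  
5                                 
Cursor: (0,0)                     
                                  
                                  
                                  
                                  
                                  
                                  
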